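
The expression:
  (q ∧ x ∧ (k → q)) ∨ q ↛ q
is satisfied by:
  {x: True, q: True}


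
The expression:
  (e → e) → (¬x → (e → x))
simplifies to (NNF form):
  x ∨ ¬e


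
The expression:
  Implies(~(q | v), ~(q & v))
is always true.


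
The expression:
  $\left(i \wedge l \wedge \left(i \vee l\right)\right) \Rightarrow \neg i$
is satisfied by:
  {l: False, i: False}
  {i: True, l: False}
  {l: True, i: False}


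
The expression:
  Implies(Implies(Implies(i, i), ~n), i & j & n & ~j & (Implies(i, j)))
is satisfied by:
  {n: True}


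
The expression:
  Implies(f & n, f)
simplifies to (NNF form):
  True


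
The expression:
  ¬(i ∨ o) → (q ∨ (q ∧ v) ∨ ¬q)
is always true.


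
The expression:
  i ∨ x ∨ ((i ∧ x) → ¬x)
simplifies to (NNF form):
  True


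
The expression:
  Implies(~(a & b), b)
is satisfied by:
  {b: True}


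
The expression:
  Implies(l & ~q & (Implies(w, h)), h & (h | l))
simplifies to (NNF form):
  h | q | w | ~l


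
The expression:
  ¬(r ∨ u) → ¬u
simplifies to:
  True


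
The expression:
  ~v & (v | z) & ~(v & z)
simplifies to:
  z & ~v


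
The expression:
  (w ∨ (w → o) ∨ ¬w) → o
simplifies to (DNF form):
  o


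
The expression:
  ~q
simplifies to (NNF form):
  ~q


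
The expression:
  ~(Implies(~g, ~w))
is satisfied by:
  {w: True, g: False}


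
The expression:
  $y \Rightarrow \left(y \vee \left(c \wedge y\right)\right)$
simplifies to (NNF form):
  $\text{True}$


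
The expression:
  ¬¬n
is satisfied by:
  {n: True}


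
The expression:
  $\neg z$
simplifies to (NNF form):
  $\neg z$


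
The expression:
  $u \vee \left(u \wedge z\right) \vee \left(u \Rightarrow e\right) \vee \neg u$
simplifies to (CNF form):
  $\text{True}$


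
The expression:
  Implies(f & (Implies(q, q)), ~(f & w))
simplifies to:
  ~f | ~w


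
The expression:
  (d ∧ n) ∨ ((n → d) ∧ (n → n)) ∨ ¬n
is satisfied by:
  {d: True, n: False}
  {n: False, d: False}
  {n: True, d: True}


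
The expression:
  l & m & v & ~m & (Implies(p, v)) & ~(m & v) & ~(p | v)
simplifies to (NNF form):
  False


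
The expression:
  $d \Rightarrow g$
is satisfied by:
  {g: True, d: False}
  {d: False, g: False}
  {d: True, g: True}


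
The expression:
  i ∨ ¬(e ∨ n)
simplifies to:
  i ∨ (¬e ∧ ¬n)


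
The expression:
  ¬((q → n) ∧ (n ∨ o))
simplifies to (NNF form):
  ¬n ∧ (q ∨ ¬o)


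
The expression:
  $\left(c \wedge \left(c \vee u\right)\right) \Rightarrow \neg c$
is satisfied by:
  {c: False}


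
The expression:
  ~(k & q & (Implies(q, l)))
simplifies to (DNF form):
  ~k | ~l | ~q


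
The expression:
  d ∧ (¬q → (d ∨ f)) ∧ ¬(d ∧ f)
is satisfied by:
  {d: True, f: False}


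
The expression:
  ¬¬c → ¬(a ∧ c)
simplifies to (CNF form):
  ¬a ∨ ¬c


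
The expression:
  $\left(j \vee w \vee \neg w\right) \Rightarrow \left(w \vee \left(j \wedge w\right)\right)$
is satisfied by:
  {w: True}


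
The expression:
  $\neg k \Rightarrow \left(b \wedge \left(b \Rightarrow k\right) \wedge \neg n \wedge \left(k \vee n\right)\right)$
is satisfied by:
  {k: True}


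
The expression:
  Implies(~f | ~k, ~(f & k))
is always true.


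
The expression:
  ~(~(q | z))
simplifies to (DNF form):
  q | z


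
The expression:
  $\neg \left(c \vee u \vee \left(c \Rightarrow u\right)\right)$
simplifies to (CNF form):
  $\text{False}$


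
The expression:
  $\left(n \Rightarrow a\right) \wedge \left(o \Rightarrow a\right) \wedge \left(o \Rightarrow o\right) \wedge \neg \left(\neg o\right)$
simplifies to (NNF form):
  $a \wedge o$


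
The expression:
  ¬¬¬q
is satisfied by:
  {q: False}


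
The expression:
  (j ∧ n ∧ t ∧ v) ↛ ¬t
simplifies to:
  j ∧ n ∧ t ∧ v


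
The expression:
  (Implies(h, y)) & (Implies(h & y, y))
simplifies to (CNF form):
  y | ~h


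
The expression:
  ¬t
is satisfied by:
  {t: False}


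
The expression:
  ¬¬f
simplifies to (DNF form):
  f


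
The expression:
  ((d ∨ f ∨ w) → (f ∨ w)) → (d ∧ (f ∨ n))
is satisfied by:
  {n: True, f: True, d: True, w: False}
  {n: True, d: True, w: False, f: False}
  {f: True, d: True, w: False, n: False}
  {d: True, f: False, w: False, n: False}
  {n: True, w: True, d: True, f: True}
  {n: True, w: True, d: True, f: False}
  {w: True, d: True, f: True, n: False}


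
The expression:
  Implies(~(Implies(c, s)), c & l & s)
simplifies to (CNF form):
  s | ~c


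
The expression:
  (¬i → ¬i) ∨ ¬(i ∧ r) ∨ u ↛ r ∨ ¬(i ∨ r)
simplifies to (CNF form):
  True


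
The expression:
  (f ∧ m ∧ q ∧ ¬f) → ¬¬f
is always true.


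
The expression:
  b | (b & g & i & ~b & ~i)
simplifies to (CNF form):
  b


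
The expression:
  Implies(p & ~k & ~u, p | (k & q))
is always true.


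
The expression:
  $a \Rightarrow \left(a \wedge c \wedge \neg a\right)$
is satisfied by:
  {a: False}


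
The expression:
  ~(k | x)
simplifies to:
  ~k & ~x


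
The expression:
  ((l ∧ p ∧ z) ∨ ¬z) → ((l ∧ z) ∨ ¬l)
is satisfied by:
  {z: True, l: False}
  {l: False, z: False}
  {l: True, z: True}


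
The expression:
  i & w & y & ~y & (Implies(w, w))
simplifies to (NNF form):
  False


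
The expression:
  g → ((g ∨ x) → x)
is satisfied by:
  {x: True, g: False}
  {g: False, x: False}
  {g: True, x: True}


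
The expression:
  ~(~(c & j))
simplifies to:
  c & j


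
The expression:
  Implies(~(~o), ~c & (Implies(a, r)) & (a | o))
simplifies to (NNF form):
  ~o | (r & ~c) | (~a & ~c)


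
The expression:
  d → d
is always true.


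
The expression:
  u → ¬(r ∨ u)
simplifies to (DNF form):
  ¬u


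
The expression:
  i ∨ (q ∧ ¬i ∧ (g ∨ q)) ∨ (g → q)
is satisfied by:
  {i: True, q: True, g: False}
  {i: True, g: False, q: False}
  {q: True, g: False, i: False}
  {q: False, g: False, i: False}
  {i: True, q: True, g: True}
  {i: True, g: True, q: False}
  {q: True, g: True, i: False}


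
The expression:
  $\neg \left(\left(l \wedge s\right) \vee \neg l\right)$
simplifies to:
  $l \wedge \neg s$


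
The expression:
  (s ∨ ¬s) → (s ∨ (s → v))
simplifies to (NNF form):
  True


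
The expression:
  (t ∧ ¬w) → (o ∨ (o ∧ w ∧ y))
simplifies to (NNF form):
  o ∨ w ∨ ¬t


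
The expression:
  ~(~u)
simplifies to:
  u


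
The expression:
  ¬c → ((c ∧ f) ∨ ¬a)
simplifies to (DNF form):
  c ∨ ¬a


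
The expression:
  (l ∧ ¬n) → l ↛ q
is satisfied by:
  {n: True, l: False, q: False}
  {l: False, q: False, n: False}
  {n: True, q: True, l: False}
  {q: True, l: False, n: False}
  {n: True, l: True, q: False}
  {l: True, n: False, q: False}
  {n: True, q: True, l: True}


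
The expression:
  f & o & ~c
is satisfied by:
  {f: True, o: True, c: False}


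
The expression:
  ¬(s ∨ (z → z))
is never true.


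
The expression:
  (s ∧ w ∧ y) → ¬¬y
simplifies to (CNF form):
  True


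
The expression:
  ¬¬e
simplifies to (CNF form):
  e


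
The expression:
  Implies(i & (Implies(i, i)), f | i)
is always true.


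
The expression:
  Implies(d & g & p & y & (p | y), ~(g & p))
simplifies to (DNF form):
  ~d | ~g | ~p | ~y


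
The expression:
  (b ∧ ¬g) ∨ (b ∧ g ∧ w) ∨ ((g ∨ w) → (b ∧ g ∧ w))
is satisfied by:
  {b: True, g: False, w: False}
  {b: False, g: False, w: False}
  {w: True, b: True, g: False}
  {w: True, g: True, b: True}


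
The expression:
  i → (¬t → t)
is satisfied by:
  {t: True, i: False}
  {i: False, t: False}
  {i: True, t: True}


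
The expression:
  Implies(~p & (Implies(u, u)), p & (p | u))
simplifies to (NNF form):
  p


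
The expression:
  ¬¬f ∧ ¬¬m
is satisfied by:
  {m: True, f: True}


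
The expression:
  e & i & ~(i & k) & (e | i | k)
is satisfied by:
  {e: True, i: True, k: False}


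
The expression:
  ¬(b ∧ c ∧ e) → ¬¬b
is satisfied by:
  {b: True}


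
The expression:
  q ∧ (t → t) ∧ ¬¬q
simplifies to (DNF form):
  q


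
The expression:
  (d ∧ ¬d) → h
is always true.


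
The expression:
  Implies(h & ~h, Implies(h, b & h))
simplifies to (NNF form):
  True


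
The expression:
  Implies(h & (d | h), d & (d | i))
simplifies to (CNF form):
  d | ~h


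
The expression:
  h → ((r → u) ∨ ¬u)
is always true.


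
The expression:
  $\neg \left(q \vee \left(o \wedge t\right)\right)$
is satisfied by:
  {q: False, o: False, t: False}
  {t: True, q: False, o: False}
  {o: True, q: False, t: False}


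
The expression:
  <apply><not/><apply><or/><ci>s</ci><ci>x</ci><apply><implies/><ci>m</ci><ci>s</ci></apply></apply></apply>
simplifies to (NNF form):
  <apply><and/><ci>m</ci><apply><not/><ci>s</ci></apply><apply><not/><ci>x</ci></apply></apply>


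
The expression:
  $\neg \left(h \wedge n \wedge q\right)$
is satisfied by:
  {h: False, q: False, n: False}
  {n: True, h: False, q: False}
  {q: True, h: False, n: False}
  {n: True, q: True, h: False}
  {h: True, n: False, q: False}
  {n: True, h: True, q: False}
  {q: True, h: True, n: False}


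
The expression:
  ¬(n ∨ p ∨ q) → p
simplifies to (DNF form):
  n ∨ p ∨ q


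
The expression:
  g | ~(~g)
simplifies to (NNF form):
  g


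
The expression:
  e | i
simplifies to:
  e | i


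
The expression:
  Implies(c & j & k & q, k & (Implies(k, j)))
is always true.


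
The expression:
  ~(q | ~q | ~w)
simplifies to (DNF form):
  False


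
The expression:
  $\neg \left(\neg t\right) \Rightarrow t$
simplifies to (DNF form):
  $\text{True}$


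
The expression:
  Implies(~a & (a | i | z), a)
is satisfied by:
  {a: True, z: False, i: False}
  {a: True, i: True, z: False}
  {a: True, z: True, i: False}
  {a: True, i: True, z: True}
  {i: False, z: False, a: False}


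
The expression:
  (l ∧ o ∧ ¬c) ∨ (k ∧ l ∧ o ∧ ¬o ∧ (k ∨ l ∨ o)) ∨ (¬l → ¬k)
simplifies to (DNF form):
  l ∨ ¬k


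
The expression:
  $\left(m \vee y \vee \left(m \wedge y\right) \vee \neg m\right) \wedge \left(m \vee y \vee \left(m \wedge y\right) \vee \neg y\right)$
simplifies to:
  $\text{True}$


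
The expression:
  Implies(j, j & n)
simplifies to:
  n | ~j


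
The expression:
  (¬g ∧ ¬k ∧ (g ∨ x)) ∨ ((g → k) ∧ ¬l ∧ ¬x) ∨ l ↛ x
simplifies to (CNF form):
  (¬g ∨ ¬x) ∧ (¬k ∨ ¬x) ∧ (k ∨ l ∨ ¬g) ∧ (k ∨ l ∨ ¬k) ∧ (k ∨ ¬g ∨ ¬x) ∧ (k ∨ ¬k ∨ ¬x) ∧ (l ∨ ¬g ∨ ¬x) ∧ (l ∨ ¬k ∨ ¬x)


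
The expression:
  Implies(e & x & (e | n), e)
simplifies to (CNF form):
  True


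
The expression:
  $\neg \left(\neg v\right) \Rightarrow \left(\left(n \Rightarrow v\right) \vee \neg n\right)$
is always true.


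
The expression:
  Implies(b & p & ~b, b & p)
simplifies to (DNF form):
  True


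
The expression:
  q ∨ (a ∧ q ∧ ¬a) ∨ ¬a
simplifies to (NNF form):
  q ∨ ¬a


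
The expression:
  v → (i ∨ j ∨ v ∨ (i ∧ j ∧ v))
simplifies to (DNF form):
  True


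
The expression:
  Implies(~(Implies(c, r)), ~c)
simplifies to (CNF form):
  r | ~c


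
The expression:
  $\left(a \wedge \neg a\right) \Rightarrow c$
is always true.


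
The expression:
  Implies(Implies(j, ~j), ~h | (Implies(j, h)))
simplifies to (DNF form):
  True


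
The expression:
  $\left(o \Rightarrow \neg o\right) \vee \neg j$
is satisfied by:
  {o: False, j: False}
  {j: True, o: False}
  {o: True, j: False}


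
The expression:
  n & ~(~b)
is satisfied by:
  {b: True, n: True}


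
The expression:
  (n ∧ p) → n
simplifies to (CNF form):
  True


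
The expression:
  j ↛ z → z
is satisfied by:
  {z: True, j: False}
  {j: False, z: False}
  {j: True, z: True}


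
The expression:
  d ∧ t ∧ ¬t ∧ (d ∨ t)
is never true.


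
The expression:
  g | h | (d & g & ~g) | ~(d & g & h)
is always true.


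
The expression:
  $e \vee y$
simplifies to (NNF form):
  $e \vee y$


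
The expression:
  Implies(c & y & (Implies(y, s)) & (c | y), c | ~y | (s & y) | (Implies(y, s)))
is always true.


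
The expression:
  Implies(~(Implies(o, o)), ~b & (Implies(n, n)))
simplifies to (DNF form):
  True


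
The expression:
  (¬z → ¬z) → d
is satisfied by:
  {d: True}


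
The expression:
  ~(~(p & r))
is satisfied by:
  {r: True, p: True}


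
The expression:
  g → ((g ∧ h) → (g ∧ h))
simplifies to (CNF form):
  True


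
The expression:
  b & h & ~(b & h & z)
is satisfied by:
  {h: True, b: True, z: False}


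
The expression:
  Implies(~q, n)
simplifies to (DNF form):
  n | q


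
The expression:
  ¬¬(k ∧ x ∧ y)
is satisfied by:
  {x: True, y: True, k: True}


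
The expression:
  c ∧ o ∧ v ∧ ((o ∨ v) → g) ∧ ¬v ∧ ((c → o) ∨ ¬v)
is never true.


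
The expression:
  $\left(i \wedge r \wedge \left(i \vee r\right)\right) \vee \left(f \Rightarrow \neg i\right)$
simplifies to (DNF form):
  $r \vee \neg f \vee \neg i$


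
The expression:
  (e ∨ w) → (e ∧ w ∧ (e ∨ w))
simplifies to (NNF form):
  (e ∧ w) ∨ (¬e ∧ ¬w)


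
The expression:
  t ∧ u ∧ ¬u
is never true.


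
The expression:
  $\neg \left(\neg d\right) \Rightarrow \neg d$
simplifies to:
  $\neg d$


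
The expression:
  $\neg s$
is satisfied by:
  {s: False}


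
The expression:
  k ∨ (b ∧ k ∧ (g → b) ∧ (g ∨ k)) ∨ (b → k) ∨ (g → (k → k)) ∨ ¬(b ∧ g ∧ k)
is always true.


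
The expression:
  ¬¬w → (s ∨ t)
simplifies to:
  s ∨ t ∨ ¬w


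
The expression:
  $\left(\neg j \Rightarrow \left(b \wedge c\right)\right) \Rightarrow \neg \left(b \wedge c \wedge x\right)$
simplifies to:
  $\neg b \vee \neg c \vee \neg x$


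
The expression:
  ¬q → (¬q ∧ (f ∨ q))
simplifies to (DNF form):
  f ∨ q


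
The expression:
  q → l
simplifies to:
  l ∨ ¬q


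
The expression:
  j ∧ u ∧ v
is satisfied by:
  {j: True, u: True, v: True}


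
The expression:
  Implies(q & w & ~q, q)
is always true.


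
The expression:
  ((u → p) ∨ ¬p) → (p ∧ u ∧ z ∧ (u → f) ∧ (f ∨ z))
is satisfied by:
  {z: True, p: True, u: True, f: True}


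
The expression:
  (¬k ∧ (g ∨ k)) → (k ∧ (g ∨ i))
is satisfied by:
  {k: True, g: False}
  {g: False, k: False}
  {g: True, k: True}


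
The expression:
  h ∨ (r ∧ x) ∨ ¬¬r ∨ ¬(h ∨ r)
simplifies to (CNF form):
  True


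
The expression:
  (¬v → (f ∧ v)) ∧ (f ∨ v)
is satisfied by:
  {v: True}


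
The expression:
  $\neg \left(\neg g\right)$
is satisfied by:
  {g: True}


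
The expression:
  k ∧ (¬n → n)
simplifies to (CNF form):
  k ∧ n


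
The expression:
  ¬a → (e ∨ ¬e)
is always true.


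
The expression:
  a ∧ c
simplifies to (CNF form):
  a ∧ c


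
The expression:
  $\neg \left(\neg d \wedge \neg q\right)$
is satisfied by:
  {d: True, q: True}
  {d: True, q: False}
  {q: True, d: False}


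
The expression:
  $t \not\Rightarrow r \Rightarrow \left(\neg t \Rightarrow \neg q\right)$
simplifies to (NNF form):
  $\text{True}$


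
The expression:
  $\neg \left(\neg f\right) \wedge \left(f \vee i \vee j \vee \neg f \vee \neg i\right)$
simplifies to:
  $f$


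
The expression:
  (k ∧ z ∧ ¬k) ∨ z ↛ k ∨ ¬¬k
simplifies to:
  k ∨ z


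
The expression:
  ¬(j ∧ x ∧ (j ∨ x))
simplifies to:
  ¬j ∨ ¬x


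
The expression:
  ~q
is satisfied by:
  {q: False}


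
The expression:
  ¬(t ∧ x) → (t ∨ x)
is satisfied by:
  {x: True, t: True}
  {x: True, t: False}
  {t: True, x: False}


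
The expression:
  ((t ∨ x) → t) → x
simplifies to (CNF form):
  x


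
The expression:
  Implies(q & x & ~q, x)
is always true.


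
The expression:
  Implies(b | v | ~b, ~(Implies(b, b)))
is never true.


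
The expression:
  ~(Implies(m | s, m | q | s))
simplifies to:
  False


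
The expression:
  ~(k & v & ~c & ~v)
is always true.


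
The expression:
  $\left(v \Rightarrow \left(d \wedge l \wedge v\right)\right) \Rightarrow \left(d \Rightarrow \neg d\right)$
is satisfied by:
  {v: True, d: False, l: False}
  {v: False, d: False, l: False}
  {l: True, v: True, d: False}
  {l: True, v: False, d: False}
  {d: True, v: True, l: False}


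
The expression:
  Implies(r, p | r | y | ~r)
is always true.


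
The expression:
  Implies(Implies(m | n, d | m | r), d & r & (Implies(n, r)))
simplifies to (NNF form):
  (d | n) & (d | ~m) & (d | ~r) & (r | ~d)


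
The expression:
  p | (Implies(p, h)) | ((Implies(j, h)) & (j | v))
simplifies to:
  True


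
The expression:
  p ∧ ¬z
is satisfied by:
  {p: True, z: False}


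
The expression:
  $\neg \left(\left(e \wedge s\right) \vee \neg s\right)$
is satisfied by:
  {s: True, e: False}


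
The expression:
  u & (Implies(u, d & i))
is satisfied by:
  {i: True, u: True, d: True}


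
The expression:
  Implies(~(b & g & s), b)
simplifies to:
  b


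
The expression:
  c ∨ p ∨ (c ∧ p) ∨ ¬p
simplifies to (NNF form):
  True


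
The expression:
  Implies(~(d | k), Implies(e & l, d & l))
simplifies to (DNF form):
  d | k | ~e | ~l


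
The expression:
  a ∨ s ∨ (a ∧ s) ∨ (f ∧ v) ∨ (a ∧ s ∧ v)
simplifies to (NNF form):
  a ∨ s ∨ (f ∧ v)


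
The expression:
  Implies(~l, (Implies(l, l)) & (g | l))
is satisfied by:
  {l: True, g: True}
  {l: True, g: False}
  {g: True, l: False}


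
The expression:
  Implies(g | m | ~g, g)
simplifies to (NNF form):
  g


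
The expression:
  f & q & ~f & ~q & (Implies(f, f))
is never true.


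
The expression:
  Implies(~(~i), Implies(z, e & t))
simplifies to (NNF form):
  ~i | ~z | (e & t)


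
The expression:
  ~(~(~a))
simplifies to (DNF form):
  ~a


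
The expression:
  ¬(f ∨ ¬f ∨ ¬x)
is never true.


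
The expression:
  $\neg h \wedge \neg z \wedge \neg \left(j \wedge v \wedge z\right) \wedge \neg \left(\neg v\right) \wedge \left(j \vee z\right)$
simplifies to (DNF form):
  $j \wedge v \wedge \neg h \wedge \neg z$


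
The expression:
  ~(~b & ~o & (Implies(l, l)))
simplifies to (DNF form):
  b | o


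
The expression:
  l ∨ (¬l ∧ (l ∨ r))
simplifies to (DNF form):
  l ∨ r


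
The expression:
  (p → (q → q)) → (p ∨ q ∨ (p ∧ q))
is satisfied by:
  {q: True, p: True}
  {q: True, p: False}
  {p: True, q: False}


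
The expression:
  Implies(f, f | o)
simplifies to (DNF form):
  True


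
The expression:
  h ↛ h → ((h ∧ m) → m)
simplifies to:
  True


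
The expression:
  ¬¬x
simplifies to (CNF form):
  x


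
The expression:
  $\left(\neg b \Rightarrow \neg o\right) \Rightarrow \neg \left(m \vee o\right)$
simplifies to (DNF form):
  $\left(o \wedge \neg b\right) \vee \left(\neg m \wedge \neg o\right)$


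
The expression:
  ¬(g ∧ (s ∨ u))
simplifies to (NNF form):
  (¬s ∧ ¬u) ∨ ¬g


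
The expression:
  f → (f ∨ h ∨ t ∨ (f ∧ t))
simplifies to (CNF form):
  True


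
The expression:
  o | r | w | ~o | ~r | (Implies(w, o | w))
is always true.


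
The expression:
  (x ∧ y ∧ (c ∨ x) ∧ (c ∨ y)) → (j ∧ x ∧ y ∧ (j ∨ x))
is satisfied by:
  {j: True, y: False, x: False}
  {j: False, y: False, x: False}
  {x: True, j: True, y: False}
  {x: True, j: False, y: False}
  {y: True, j: True, x: False}
  {y: True, j: False, x: False}
  {y: True, x: True, j: True}


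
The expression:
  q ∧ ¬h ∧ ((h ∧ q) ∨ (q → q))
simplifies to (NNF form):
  q ∧ ¬h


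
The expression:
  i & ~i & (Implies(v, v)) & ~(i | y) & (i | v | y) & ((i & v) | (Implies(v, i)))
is never true.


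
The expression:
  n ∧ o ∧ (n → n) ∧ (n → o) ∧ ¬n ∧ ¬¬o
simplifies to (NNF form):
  False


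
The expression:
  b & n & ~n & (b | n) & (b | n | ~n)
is never true.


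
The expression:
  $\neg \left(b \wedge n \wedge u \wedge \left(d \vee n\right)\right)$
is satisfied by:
  {u: False, n: False, b: False}
  {b: True, u: False, n: False}
  {n: True, u: False, b: False}
  {b: True, n: True, u: False}
  {u: True, b: False, n: False}
  {b: True, u: True, n: False}
  {n: True, u: True, b: False}


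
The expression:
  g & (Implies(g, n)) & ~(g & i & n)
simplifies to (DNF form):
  g & n & ~i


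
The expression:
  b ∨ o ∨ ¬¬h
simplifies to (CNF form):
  b ∨ h ∨ o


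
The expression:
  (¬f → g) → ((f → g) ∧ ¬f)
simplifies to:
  ¬f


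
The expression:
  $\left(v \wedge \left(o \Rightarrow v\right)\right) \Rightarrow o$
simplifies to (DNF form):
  $o \vee \neg v$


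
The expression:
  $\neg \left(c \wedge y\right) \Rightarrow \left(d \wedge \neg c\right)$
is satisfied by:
  {d: True, y: True, c: False}
  {d: True, y: False, c: False}
  {d: True, c: True, y: True}
  {c: True, y: True, d: False}


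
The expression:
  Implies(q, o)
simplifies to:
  o | ~q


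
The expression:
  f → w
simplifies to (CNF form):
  w ∨ ¬f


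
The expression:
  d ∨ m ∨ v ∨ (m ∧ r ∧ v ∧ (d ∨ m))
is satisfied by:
  {d: True, m: True, v: True}
  {d: True, m: True, v: False}
  {d: True, v: True, m: False}
  {d: True, v: False, m: False}
  {m: True, v: True, d: False}
  {m: True, v: False, d: False}
  {v: True, m: False, d: False}


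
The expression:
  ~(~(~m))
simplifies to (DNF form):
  ~m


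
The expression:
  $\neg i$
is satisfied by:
  {i: False}


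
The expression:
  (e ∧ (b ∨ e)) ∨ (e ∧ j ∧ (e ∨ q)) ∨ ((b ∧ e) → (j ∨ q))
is always true.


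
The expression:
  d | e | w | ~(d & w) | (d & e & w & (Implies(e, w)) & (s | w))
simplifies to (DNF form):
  True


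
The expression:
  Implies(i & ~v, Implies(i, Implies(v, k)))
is always true.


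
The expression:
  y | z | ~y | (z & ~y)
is always true.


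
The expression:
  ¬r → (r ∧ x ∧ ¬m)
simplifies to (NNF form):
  r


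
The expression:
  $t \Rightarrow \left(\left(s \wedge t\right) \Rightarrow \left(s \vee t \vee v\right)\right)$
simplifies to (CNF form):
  $\text{True}$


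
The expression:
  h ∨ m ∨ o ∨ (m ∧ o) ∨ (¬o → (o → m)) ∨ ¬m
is always true.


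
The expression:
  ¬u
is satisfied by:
  {u: False}


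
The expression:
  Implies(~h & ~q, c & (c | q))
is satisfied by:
  {q: True, c: True, h: True}
  {q: True, c: True, h: False}
  {q: True, h: True, c: False}
  {q: True, h: False, c: False}
  {c: True, h: True, q: False}
  {c: True, h: False, q: False}
  {h: True, c: False, q: False}


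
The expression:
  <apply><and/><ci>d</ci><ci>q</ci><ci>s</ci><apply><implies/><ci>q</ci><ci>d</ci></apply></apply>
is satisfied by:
  {s: True, d: True, q: True}


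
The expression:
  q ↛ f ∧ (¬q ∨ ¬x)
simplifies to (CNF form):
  q ∧ ¬f ∧ ¬x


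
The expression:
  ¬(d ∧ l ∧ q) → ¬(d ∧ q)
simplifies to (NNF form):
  l ∨ ¬d ∨ ¬q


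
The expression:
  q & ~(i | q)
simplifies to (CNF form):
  False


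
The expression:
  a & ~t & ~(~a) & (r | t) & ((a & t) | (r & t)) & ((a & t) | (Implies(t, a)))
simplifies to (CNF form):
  False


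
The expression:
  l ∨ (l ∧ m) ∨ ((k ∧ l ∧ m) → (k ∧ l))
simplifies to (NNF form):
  True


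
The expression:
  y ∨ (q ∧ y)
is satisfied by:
  {y: True}


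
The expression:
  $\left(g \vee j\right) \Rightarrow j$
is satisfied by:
  {j: True, g: False}
  {g: False, j: False}
  {g: True, j: True}


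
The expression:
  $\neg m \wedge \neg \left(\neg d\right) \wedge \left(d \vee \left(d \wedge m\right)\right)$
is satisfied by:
  {d: True, m: False}


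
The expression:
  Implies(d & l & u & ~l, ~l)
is always true.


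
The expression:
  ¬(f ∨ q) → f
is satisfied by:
  {q: True, f: True}
  {q: True, f: False}
  {f: True, q: False}


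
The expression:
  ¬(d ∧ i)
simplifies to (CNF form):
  ¬d ∨ ¬i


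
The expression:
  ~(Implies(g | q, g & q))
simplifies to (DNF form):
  (g & ~q) | (q & ~g)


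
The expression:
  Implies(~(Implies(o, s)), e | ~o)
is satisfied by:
  {e: True, s: True, o: False}
  {e: True, o: False, s: False}
  {s: True, o: False, e: False}
  {s: False, o: False, e: False}
  {e: True, s: True, o: True}
  {e: True, o: True, s: False}
  {s: True, o: True, e: False}


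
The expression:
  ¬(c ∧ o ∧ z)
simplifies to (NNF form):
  ¬c ∨ ¬o ∨ ¬z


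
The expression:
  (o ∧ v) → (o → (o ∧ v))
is always true.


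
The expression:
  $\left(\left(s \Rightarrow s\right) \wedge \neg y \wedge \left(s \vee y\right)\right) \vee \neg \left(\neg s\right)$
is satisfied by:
  {s: True}


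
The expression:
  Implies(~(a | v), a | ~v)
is always true.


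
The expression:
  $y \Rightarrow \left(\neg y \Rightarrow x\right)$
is always true.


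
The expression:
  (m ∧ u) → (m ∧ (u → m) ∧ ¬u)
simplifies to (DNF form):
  ¬m ∨ ¬u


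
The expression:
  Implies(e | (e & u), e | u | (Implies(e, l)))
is always true.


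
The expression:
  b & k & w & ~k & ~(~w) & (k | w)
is never true.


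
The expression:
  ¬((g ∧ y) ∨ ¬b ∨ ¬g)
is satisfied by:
  {b: True, g: True, y: False}


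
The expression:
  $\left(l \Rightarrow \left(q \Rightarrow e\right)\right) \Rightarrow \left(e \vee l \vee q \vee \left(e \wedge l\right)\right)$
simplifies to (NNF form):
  $e \vee l \vee q$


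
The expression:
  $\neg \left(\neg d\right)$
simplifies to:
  $d$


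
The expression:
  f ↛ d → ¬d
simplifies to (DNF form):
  True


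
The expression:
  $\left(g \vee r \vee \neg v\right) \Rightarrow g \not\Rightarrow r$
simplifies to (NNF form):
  $\neg r \wedge \left(g \vee v\right)$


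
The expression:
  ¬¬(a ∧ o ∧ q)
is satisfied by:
  {a: True, o: True, q: True}


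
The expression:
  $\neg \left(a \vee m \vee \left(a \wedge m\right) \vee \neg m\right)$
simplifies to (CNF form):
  $\text{False}$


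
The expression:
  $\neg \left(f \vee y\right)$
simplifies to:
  $\neg f \wedge \neg y$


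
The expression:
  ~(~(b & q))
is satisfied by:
  {b: True, q: True}


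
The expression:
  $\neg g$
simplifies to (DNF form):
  $\neg g$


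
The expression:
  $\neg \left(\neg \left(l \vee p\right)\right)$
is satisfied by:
  {l: True, p: True}
  {l: True, p: False}
  {p: True, l: False}


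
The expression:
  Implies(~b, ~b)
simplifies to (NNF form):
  True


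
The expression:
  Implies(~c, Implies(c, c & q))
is always true.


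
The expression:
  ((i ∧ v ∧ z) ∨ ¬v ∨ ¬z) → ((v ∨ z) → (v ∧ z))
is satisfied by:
  {z: False, v: False}
  {v: True, z: True}


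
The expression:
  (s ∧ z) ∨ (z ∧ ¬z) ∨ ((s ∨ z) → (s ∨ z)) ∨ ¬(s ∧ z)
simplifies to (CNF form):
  True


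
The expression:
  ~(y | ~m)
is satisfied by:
  {m: True, y: False}


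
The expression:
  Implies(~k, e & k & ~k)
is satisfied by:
  {k: True}


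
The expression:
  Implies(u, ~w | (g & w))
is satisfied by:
  {g: True, w: False, u: False}
  {w: False, u: False, g: False}
  {g: True, u: True, w: False}
  {u: True, w: False, g: False}
  {g: True, w: True, u: False}
  {w: True, g: False, u: False}
  {g: True, u: True, w: True}


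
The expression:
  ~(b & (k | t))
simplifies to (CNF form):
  (~b | ~k) & (~b | ~t)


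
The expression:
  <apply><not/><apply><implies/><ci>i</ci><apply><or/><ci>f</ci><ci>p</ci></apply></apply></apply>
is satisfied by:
  {i: True, p: False, f: False}


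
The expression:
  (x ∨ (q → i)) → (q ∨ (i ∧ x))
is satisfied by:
  {i: True, q: True, x: True}
  {i: True, q: True, x: False}
  {q: True, x: True, i: False}
  {q: True, x: False, i: False}
  {i: True, x: True, q: False}


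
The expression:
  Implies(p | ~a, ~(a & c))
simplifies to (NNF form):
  ~a | ~c | ~p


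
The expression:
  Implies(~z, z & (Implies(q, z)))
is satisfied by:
  {z: True}


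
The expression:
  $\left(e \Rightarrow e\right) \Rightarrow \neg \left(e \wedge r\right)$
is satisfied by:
  {e: False, r: False}
  {r: True, e: False}
  {e: True, r: False}


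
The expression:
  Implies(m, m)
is always true.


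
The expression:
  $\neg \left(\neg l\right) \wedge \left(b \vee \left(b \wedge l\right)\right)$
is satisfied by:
  {b: True, l: True}


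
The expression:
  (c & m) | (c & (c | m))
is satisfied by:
  {c: True}


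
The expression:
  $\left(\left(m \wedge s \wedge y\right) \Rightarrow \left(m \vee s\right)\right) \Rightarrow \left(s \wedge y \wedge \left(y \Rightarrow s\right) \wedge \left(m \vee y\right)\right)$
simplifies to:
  $s \wedge y$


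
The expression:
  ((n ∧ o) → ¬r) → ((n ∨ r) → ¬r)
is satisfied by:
  {o: True, n: True, r: False}
  {o: True, n: False, r: False}
  {n: True, o: False, r: False}
  {o: False, n: False, r: False}
  {r: True, o: True, n: True}


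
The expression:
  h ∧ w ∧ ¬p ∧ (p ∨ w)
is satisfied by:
  {h: True, w: True, p: False}


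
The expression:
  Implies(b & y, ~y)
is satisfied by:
  {y: False, b: False}
  {b: True, y: False}
  {y: True, b: False}


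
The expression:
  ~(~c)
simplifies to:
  c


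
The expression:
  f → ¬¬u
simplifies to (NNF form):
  u ∨ ¬f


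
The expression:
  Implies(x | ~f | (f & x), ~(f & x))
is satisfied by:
  {x: False, f: False}
  {f: True, x: False}
  {x: True, f: False}


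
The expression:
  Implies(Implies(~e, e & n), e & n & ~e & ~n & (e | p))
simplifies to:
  ~e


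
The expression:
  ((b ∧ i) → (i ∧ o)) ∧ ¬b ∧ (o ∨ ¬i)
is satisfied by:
  {o: True, b: False, i: False}
  {o: False, b: False, i: False}
  {i: True, o: True, b: False}


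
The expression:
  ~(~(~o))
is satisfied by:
  {o: False}


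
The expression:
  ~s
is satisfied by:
  {s: False}


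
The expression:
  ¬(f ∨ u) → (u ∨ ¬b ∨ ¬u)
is always true.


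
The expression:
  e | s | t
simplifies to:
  e | s | t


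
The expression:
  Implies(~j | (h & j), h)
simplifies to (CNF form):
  h | j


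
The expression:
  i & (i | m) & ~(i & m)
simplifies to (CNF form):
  i & ~m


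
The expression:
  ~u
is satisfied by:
  {u: False}


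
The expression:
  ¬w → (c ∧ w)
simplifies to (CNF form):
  w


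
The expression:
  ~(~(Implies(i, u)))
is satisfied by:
  {u: True, i: False}
  {i: False, u: False}
  {i: True, u: True}


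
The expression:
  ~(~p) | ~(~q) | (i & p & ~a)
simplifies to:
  p | q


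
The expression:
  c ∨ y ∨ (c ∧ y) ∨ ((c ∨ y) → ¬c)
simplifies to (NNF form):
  True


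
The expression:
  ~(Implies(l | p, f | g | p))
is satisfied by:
  {l: True, g: False, p: False, f: False}


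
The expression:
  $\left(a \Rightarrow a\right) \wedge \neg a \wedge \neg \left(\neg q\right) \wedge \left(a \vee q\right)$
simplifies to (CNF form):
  $q \wedge \neg a$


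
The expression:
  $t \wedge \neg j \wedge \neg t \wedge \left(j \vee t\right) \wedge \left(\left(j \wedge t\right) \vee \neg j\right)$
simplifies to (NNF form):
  $\text{False}$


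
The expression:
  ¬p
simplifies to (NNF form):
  ¬p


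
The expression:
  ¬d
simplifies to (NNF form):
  ¬d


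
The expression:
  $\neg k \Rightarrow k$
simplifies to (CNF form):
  $k$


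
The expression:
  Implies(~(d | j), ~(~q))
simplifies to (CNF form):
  d | j | q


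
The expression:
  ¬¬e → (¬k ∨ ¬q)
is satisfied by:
  {k: False, q: False, e: False}
  {e: True, k: False, q: False}
  {q: True, k: False, e: False}
  {e: True, q: True, k: False}
  {k: True, e: False, q: False}
  {e: True, k: True, q: False}
  {q: True, k: True, e: False}


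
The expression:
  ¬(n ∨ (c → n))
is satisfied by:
  {c: True, n: False}


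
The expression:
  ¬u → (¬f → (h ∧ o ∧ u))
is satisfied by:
  {u: True, f: True}
  {u: True, f: False}
  {f: True, u: False}


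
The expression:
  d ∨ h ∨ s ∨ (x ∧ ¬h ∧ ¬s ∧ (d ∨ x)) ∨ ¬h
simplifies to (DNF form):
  True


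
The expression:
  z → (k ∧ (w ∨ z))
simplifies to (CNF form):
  k ∨ ¬z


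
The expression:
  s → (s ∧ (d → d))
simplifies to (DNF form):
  True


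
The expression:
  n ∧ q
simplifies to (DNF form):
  n ∧ q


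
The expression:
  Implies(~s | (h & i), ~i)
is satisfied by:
  {s: True, i: False, h: False}
  {s: False, i: False, h: False}
  {h: True, s: True, i: False}
  {h: True, s: False, i: False}
  {i: True, s: True, h: False}


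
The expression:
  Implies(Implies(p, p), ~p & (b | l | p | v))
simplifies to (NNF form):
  ~p & (b | l | v)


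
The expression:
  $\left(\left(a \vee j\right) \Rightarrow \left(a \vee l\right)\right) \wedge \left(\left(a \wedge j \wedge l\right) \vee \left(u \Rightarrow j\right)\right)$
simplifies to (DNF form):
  $\left(a \wedge j\right) \vee \left(j \wedge l\right) \vee \left(\neg j \wedge \neg u\right)$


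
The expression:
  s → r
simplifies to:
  r ∨ ¬s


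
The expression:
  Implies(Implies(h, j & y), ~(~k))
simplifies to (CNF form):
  (h | k) & (h | k | ~j) & (h | k | ~y) & (k | ~j | ~y)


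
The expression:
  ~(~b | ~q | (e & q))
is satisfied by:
  {b: True, q: True, e: False}


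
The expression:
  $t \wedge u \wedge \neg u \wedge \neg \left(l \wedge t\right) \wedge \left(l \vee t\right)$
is never true.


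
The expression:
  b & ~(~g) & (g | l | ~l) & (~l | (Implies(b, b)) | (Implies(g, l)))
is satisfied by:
  {b: True, g: True}


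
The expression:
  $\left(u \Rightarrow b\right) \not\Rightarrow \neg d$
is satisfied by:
  {b: True, d: True, u: False}
  {d: True, u: False, b: False}
  {b: True, u: True, d: True}


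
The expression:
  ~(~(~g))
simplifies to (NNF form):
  ~g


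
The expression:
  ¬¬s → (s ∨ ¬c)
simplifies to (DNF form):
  True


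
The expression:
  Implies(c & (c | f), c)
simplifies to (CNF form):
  True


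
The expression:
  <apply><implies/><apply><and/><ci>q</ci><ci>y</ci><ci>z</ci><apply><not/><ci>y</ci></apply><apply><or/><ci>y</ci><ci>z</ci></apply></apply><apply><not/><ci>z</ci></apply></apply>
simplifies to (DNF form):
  <true/>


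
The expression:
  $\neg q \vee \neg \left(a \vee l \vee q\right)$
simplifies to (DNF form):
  $\neg q$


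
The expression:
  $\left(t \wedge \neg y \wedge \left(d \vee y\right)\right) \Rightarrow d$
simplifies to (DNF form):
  $\text{True}$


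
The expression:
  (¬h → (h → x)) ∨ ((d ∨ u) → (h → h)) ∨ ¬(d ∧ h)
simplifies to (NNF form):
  True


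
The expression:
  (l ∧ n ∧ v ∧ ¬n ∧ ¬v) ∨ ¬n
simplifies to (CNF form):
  ¬n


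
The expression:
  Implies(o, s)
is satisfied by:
  {s: True, o: False}
  {o: False, s: False}
  {o: True, s: True}


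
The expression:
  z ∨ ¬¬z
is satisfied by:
  {z: True}


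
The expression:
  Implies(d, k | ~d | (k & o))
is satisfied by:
  {k: True, d: False}
  {d: False, k: False}
  {d: True, k: True}


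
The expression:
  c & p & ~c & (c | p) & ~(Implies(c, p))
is never true.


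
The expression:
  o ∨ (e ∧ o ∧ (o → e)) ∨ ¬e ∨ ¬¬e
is always true.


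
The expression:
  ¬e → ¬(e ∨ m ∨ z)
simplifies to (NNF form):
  e ∨ (¬m ∧ ¬z)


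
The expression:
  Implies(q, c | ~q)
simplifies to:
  c | ~q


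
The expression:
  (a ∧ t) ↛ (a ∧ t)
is never true.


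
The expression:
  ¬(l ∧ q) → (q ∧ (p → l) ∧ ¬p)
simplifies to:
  q ∧ (l ∨ ¬p)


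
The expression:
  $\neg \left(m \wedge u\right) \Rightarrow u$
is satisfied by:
  {u: True}


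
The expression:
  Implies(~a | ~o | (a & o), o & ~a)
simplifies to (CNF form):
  o & ~a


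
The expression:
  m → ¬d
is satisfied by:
  {m: False, d: False}
  {d: True, m: False}
  {m: True, d: False}


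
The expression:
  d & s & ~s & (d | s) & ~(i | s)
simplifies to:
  False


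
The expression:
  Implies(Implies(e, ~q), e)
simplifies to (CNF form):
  e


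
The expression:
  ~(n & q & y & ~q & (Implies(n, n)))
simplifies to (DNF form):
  True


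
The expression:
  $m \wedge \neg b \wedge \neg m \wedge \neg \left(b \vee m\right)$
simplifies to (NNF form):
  $\text{False}$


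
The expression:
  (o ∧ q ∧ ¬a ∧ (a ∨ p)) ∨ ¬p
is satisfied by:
  {o: True, q: True, p: False, a: False}
  {o: True, q: False, p: False, a: False}
  {q: True, a: False, o: False, p: False}
  {a: False, q: False, o: False, p: False}
  {a: True, o: True, q: True, p: False}
  {a: True, o: True, q: False, p: False}
  {a: True, q: True, o: False, p: False}
  {a: True, q: False, o: False, p: False}
  {p: True, o: True, q: True, a: False}


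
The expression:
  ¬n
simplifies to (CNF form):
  ¬n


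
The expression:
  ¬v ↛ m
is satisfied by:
  {m: True, v: False}
  {v: False, m: False}
  {v: True, m: True}


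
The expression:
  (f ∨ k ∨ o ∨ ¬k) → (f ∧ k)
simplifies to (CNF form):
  f ∧ k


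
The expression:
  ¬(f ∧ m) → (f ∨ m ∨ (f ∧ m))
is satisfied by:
  {m: True, f: True}
  {m: True, f: False}
  {f: True, m: False}


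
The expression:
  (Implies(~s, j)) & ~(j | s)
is never true.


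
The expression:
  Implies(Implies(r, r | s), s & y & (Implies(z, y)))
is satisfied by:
  {s: True, y: True}


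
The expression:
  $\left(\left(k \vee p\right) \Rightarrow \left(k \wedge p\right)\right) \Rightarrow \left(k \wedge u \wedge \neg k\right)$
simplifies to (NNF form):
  $\left(k \wedge \neg p\right) \vee \left(p \wedge \neg k\right)$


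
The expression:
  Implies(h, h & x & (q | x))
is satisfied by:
  {x: True, h: False}
  {h: False, x: False}
  {h: True, x: True}


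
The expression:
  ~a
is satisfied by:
  {a: False}


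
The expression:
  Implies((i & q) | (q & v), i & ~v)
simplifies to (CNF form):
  ~q | ~v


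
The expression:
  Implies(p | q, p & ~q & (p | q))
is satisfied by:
  {q: False}
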